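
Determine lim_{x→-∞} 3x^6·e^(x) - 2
The product is a 0·∞ indeterminate form at x → -∞.
Rewrite the product as 3x^6 / e^(-x) (an ∞/∞ form) and apply L'Hôpital, or use the standard hierarchy e^(|x|) ≫ |x^6| as x → -∞.
The indeterminate product → 0, so the limit = -2.

Final answer: -2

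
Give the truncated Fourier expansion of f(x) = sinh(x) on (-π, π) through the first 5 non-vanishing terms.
sin(x)·sinh(π)/π - 4·sin(2·x)·sinh(π)/(5·π) + 3·sin(3·x)·sinh(π)/(5·π) - 8·sin(4·x)·sinh(π)/(17·π) + 5·sin(5·x)·sinh(π)/(13·π)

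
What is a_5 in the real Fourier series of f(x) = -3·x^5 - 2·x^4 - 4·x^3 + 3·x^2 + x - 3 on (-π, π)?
a_5 = (1/π) ∫_{-π}^{π} f(x)·cos(5x) dx.
Evaluate the integral (use parity and integration by parts as needed): a_5 = -396/625 + 16·π^2/25.

Final answer: -396/625 + 16·π^2/25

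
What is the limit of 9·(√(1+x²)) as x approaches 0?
Direct substitution at x = 0 gives 9.

Final answer: 9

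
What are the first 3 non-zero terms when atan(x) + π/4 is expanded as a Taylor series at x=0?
-x^3/3 + x + π/4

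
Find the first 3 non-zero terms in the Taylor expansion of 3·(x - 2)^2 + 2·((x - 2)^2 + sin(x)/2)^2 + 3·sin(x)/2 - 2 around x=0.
87·x^2/2 - 133·x/2 + 42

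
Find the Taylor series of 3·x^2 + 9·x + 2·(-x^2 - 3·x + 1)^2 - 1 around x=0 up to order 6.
2·x^4 + 12·x^3 + 17·x^2 - 3·x + 1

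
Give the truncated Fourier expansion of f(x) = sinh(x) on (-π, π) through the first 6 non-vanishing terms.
sin(x)·sinh(π)/π - 4·sin(2·x)·sinh(π)/(5·π) + 3·sin(3·x)·sinh(π)/(5·π) - 8·sin(4·x)·sinh(π)/(17·π) + 5·sin(5·x)·sinh(π)/(13·π) - 12·sin(6·x)·sinh(π)/(37·π)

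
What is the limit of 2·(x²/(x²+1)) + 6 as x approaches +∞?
Evaluate the dominant behaviour as x → +∞; each term tends to a finite value or vanishes.
Limit = 8.

Final answer: 8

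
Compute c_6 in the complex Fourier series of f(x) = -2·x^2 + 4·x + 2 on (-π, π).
Compute the real Fourier coefficients first: a_6 = -2/9, b_6 = -4/3.
Then c_6 = (a_6 − i·b_6)/2 = -1/9 + 2·i/3.

Final answer: -1/9 + 2·i/3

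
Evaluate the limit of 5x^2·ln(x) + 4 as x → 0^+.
The product is a 0·∞ indeterminate form at x → 0⁺.
Rewrite the product as 5·ln(x) / x^(-2) and apply L'Hôpital, or use the standard hierarchy x^(-2) ≫ |ln x| as x → 0⁺.
The indeterminate product → 0, so the limit = 4.

Final answer: 4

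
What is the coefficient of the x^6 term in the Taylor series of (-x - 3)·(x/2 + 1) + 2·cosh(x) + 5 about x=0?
Expand to order 6: (-x - 3)·(x/2 + 1) + 2·cosh(x) + 5 = x^6/360 + x^4/12 + x^2/2 - 5·x/2 + 4 + O(x^7).
The coefficient of x^6 is 1/360.

Final answer: 1/360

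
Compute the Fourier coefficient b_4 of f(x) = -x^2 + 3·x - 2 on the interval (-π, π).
b_4 = (1/π) ∫_{-π}^{π} f(x)·sin(4x) dx.
Evaluate the integral (use parity and integration by parts as needed): b_4 = -3/2.

Final answer: -3/2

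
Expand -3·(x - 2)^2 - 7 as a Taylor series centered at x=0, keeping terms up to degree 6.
-3·x^2 + 12·x - 19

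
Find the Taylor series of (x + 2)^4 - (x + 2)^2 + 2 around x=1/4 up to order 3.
5777/256 + 657·(x - 1/4)/16 + 235·(x - 1/4)^2/8 + 9·(x - 1/4)^3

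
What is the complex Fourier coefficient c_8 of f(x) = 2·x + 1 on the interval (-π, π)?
Compute the real Fourier coefficients first: a_8 = 0, b_8 = -1/2.
Then c_8 = (a_8 − i·b_8)/2 = i/4.

Final answer: i/4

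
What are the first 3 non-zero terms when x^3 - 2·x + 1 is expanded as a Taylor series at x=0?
x^3 - 2·x + 1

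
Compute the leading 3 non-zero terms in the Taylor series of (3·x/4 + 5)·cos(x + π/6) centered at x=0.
x^2·(-5·√(3)/4 - 3/8) + x·(-5/2 + 3·√(3)/8) + 5·√(3)/2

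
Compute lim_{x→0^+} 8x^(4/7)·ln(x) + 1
The product is a 0·∞ indeterminate form at x → 0⁺.
Rewrite the product as 8·ln(x) / x^(-4/7) and apply L'Hôpital, or use the standard hierarchy x^(-4/7) ≫ |ln x| as x → 0⁺.
The indeterminate product → 0, so the limit = 1.

Final answer: 1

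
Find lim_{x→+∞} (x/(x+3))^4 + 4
As x → +∞: x/(x+3) = 1/(1 + 3/x) → 1, and the 4th power of a limit-1 base also → 1; with the additive constant, 1 + 4 = 5.
Limit = 5.

Final answer: 5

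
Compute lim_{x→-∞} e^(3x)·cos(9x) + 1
Evaluate the dominant behaviour as x → -∞; each term tends to a finite value or vanishes.
Limit = 1.

Final answer: 1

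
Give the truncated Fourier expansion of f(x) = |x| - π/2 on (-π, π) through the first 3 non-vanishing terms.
-4·cos(x)/π - 4·cos(3·x)/(9·π) - 4·cos(5·x)/(25·π)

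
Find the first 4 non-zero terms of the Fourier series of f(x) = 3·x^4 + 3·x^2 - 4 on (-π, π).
(132 - 24·π^2)·cos(x) + (-6 + 6·π^2)·cos(2·x) + (4/9 - 8·π^2/3)·cos(3·x) - 4 + π^2 + 3·π^4/5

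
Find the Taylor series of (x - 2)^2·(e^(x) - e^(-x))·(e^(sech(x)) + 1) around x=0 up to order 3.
x^3·(10/3 - 2·e/3) + x^2·(-8·e - 8) + x·(8 + 8·e)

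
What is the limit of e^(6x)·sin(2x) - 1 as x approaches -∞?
Evaluate the dominant behaviour as x → -∞; each term tends to a finite value or vanishes.
Limit = -1.

Final answer: -1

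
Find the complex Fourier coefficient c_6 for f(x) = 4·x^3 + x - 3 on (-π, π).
Compute the real Fourier coefficients first: a_6 = 0, b_6 = -4·π^2/3 - 1/9.
Then c_6 = (a_6 − i·b_6)/2 = i/18 + 2·i·π^2/3.

Final answer: i/18 + 2·i·π^2/3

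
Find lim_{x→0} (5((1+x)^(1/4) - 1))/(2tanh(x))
Both numerator and denominator → 0 as x → 0; this is a 0/0 indeterminate form.
Expand each to leading order near x = 0: numerator ~ 5·x/4, denominator ~ 2·x.
The limit of the ratio is 5/8.

Final answer: 5/8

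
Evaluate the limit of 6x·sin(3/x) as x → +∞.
As x → +∞: let u = 3/x → 0⁺; then 6·x·sin(3/x) = 6·3·sin(u)/u → 6·3·1 = 18.
Limit = 18.

Final answer: 18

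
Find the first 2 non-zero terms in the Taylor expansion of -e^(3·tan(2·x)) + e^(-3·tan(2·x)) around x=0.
-88·x^3 - 12·x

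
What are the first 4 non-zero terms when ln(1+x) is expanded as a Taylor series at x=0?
-x^4/4 + x^3/3 - x^2/2 + x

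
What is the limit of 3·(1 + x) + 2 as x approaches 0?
Direct substitution at x = 0 gives 5.

Final answer: 5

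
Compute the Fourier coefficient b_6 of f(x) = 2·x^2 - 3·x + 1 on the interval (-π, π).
b_6 = (1/π) ∫_{-π}^{π} f(x)·sin(6x) dx.
Evaluate the integral (use parity and integration by parts as needed): b_6 = 1.

Final answer: 1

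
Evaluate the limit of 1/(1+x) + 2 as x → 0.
Direct substitution at x = 0 gives 3.

Final answer: 3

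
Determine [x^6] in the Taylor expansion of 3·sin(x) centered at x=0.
Expand to order 6: 3·sin(x) = x^5/40 - x^3/2 + 3·x + O(x^7).
The coefficient of x^6 is 0.

Final answer: 0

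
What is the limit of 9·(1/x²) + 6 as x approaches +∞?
Evaluate the dominant behaviour as x → +∞; each term tends to a finite value or vanishes.
Limit = 6.

Final answer: 6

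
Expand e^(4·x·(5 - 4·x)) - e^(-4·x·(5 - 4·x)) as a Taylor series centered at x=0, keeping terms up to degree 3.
8000·x^3/3 - 32·x^2 + 40·x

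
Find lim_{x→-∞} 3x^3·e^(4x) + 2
The product is a 0·∞ indeterminate form at x → -∞.
Rewrite the product as 3x^3 / e^(-4x) (an ∞/∞ form) and apply L'Hôpital, or use the standard hierarchy e^(4|x|) ≫ |x^3| as x → -∞.
The indeterminate product → 0, so the limit = 2.

Final answer: 2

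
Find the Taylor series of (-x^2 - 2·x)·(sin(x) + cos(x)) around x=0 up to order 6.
-7·x^6/120 + x^5/12 + 5·x^4/6 - 3·x^2 - 2·x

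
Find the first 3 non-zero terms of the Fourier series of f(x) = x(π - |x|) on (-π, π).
8·sin(x)/π + 8·sin(3·x)/(27·π) + 8·sin(5·x)/(125·π)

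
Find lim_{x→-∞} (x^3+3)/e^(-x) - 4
The quotient is an ∞/∞ indeterminate form as x → -∞.
Compare growth rates of the dominant terms (exponentials ≫ polynomials ≫ logarithms), or apply L'Hôpital's rule; the quotient → 0.
Adding the constant: 0 - 4 = -4. Limit = -4.

Final answer: -4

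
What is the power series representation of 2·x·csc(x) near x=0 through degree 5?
7·x^4/180 + x^2/3 + 2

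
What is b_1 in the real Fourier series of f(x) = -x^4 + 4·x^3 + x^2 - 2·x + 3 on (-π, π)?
b_1 = (1/π) ∫_{-π}^{π} f(x)·sin(1x) dx.
Evaluate the integral (use parity and integration by parts as needed): b_1 = -52 + 8·π^2.

Final answer: -52 + 8·π^2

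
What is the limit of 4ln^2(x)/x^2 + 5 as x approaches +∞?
The quotient is an ∞/∞ indeterminate form as x → +∞.
The polynomial denominator x^2 dominates the logarithmic numerator (any positive power of x ≫ ln^2(x) as x → ∞), so the quotient → 0.
Adding the constant: 0 + 5 = 5. Limit = 5.

Final answer: 5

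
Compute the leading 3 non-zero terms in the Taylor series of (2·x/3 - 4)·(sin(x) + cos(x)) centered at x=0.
8·x^2/3 - 10·x/3 - 4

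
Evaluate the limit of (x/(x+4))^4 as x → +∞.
As x → +∞: x/(x+4) = 1/(1 + 4/x) → 1, and the 4th power of a limit-1 base also → 1.
Limit = 1.

Final answer: 1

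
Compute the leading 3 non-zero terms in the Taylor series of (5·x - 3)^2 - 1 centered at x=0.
25·x^2 - 30·x + 8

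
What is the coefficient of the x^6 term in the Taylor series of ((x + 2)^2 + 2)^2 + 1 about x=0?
Expand to order 6: ((x + 2)^2 + 2)^2 + 1 = x^4 + 8·x^3 + 28·x^2 + 48·x + 37 + O(x^7).
The coefficient of x^6 is 0.

Final answer: 0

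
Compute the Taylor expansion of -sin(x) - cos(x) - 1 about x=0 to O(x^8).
x^7/5040 + x^6/720 - x^5/120 - x^4/24 + x^3/6 + x^2/2 - x - 2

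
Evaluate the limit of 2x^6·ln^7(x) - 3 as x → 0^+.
The product is a 0·∞ indeterminate form at x → 0⁺.
Rewrite the product as 2·ln^7(x) / x^(-6) and apply L'Hôpital, or use the standard hierarchy x^(-6) ≫ |ln x|^7 as x → 0⁺.
The indeterminate product → 0, so the limit = -3.

Final answer: -3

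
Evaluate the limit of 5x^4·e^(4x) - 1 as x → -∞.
The product is a 0·∞ indeterminate form at x → -∞.
Rewrite the product as 5x^4 / e^(-4x) (an ∞/∞ form) and apply L'Hôpital, or use the standard hierarchy e^(4|x|) ≫ |x^4| as x → -∞.
The indeterminate product → 0, so the limit = -1.

Final answer: -1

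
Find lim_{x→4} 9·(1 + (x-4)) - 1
Direct substitution at x = 4 gives 8.

Final answer: 8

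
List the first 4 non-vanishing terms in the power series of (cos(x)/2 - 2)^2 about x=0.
x^8/1344 - x^6/120 + 3·x^2/4 + 9/4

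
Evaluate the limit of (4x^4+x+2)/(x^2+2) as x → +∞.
This is an ∞/∞ indeterminate form as x → +∞.
Divide numerator and denominator by x^4 and let the lower-order terms vanish; the numerator's degree 4 exceeds the denominator's degree 2, so the quotient diverges.
Limit = ∞.

Final answer: ∞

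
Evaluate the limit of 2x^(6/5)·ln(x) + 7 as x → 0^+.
The product is a 0·∞ indeterminate form at x → 0⁺.
Rewrite the product as 2·ln(x) / x^(-6/5) and apply L'Hôpital, or use the standard hierarchy x^(-6/5) ≫ |ln x| as x → 0⁺.
The indeterminate product → 0, so the limit = 7.

Final answer: 7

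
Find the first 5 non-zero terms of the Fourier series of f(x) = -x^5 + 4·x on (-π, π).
(-232 - 2·π^4 + 40·π^2)·sin(x) + (-5·π^2 + 7/2 + π^4)·sin(2·x) + (-2·π^4/3 + 136/81 + 40·π^2/27)·sin(3·x) + (-5·π^2/8 - 113/64 + π^4/2)·sin(4·x) + (-2·π^4/5 + 952/625 + 8·π^2/25)·sin(5·x)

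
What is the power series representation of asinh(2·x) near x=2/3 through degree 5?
asinh(4/3) + 6·(x - 2/3)/5 - 72·(x - 2/3)^2/125 + 828·(x - 2/3)^3/3125 - 648·(x - 2/3)^4/15625 - 226476·(x - 2/3)^5/1953125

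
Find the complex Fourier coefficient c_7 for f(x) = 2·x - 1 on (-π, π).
Compute the real Fourier coefficients first: a_7 = 0, b_7 = 4/7.
Then c_7 = (a_7 − i·b_7)/2 = -2·i/7.

Final answer: -2·i/7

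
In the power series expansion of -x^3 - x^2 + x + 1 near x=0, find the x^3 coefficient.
Expand to order 3: -x^3 - x^2 + x + 1 = -x^3 - x^2 + x + 1 + O(x^4).
The coefficient of x^3 is -1.

Final answer: -1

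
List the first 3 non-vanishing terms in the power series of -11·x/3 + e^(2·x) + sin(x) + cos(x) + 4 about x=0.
3·x^2/2 - 2·x/3 + 6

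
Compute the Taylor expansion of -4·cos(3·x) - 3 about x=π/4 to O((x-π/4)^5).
-3 + 2·√(2) + 6·√(2)·(x - π/4) - 9·√(2)·(x - π/4)^2 - 9·√(2)·(x - π/4)^3 + 27·√(2)·(x - π/4)^4/4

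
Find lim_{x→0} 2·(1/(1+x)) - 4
Direct substitution at x = 0 gives -2.

Final answer: -2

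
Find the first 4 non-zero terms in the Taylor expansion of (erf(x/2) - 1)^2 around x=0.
x^3/(6·√(π)) + x^2/π - 2·x/√(π) + 1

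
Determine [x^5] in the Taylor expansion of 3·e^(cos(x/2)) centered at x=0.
Expand to order 5: 3·e^(cos(x/2)) = e·x^4/32 - 3·e·x^2/8 + 3·e + O(x^6).
The coefficient of x^5 is 0.

Final answer: 0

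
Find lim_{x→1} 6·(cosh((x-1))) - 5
Direct substitution at x = 1 gives 1.

Final answer: 1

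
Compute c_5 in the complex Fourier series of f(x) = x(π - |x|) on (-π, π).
Compute the real Fourier coefficients first: a_5 = 0, b_5 = 8/(125·π).
Then c_5 = (a_5 − i·b_5)/2 = -4·i/(125·π).

Final answer: -4·i/(125·π)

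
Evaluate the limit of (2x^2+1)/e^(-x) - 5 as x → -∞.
The quotient is an ∞/∞ indeterminate form as x → -∞.
Compare growth rates of the dominant terms (exponentials ≫ polynomials ≫ logarithms), or apply L'Hôpital's rule; the quotient → 0.
Adding the constant: 0 - 5 = -5. Limit = -5.

Final answer: -5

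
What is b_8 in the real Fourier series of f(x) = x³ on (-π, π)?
b_8 = (1/π) ∫_{-π}^{π} f(x)·sin(8x) dx.
Evaluate the integral (use parity and integration by parts as needed): b_8 = 3/128 - π^2/4.

Final answer: 3/128 - π^2/4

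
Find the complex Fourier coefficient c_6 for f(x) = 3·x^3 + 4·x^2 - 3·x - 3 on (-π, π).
Compute the real Fourier coefficients first: a_6 = 4/9, b_6 = 7/6 - π^2.
Then c_6 = (a_6 − i·b_6)/2 = 2/9 - 7·i/12 + i·π^2/2.

Final answer: 2/9 - 7·i/12 + i·π^2/2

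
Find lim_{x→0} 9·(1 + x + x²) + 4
Direct substitution at x = 0 gives 13.

Final answer: 13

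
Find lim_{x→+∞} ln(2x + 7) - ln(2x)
This is an ∞ − ∞ indeterminate form.
Combine the logarithms: ln(2x+7) − ln(2x) = ln((2x+7)/(2x)) = ln(1 + 7/(2x)) → ln(1) = 0.
Limit = 0.

Final answer: 0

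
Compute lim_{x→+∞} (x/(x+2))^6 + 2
As x → +∞: x/(x+2) = 1/(1 + 2/x) → 1, and the 6th power of a limit-1 base also → 1; with the additive constant, 1 + 2 = 3.
Limit = 3.

Final answer: 3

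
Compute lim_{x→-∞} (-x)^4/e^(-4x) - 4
The quotient is an ∞/∞ indeterminate form as x → -∞.
Compare growth rates of the dominant terms (exponentials ≫ polynomials ≫ logarithms), or apply L'Hôpital's rule; the quotient → 0.
Adding the constant: 0 - 4 = -4. Limit = -4.

Final answer: -4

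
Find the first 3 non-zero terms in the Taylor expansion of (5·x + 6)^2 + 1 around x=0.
25·x^2 + 60·x + 37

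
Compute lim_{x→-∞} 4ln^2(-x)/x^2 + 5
The quotient is an ∞/∞ indeterminate form as x → -∞.
Compare growth rates of the dominant terms (exponentials ≫ polynomials ≫ logarithms), or apply L'Hôpital's rule; the quotient → 0.
Adding the constant: 0 + 5 = 5. Limit = 5.

Final answer: 5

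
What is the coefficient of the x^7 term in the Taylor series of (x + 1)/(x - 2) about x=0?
Expand to order 7: (x + 1)/(x - 2) = -3·x^7/256 - 3·x^6/128 - 3·x^5/64 - 3·x^4/32 - 3·x^3/16 - 3·x^2/8 - 3·x/4 - 1/2 + O(x^8).
The coefficient of x^7 is -3/256.

Final answer: -3/256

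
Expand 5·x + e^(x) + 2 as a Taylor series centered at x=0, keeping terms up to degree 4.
x^4/24 + x^3/6 + x^2/2 + 6·x + 3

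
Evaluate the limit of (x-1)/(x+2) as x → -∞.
Evaluate the dominant behaviour as x → -∞; each term tends to a finite value or vanishes.
Limit = 1.

Final answer: 1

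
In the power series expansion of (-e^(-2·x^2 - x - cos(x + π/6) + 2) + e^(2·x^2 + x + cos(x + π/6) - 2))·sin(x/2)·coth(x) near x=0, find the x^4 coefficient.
Expand to order 4: (-e^(-2·x^2 - x - cos(x + π/6) + 2) + e^(2·x^2 + x + cos(x + π/6) - 2))·sin(x/2)·coth(x) = x^4·(-47·e^(2 - √(3)/2)/72 - 7·√(3)·e^(-2 + √(3)/2)/24 + 107·e^(-2 + √(3)/2)/72 + 5·√(3)·e^(2 - √(3)/2)/24) + x^3·(-3·e^(2 - √(3)/2)/8 - √(3)·e^(-2 + √(3)/2)/16 + 5·e^(-2 + √(3)/2)/8 + √(3)·e^(2 - √(3)/2)/16) + x^2·(-√(3)·e^(2 - √(3)/2)/8 - √(3)·e^(-2 + √(3)/2)/8 + 29·e^(-2 + √(3)/2)/24 + 19·e^(2 - √(3)/2)/24) + x·(e^(-2 + √(3)/2)/4 + e^(2 - √(3)/2)/4) - e^(2 - √(3)/2)/2 + e^(-2 + √(3)/2)/2 + O(x^5).
The coefficient of x^4 is -47·e^(2 - √(3)/2)/72 - 7·√(3)·e^(-2 + √(3)/2)/24 + 107·e^(-2 + √(3)/2)/72 + 5·√(3)·e^(2 - √(3)/2)/24.

Final answer: -47·e^(2 - √(3)/2)/72 - 7·√(3)·e^(-2 + √(3)/2)/24 + 107·e^(-2 + √(3)/2)/72 + 5·√(3)·e^(2 - √(3)/2)/24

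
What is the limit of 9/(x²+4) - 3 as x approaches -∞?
Evaluate the dominant behaviour as x → -∞; each term tends to a finite value or vanishes.
Limit = -3.

Final answer: -3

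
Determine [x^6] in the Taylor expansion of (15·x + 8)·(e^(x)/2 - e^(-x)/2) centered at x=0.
Expand to order 6: (15·x + 8)·(e^(x)/2 - e^(-x)/2) = x^6/8 + x^5/15 + 5·x^4/2 + 4·x^3/3 + 15·x^2 + 8·x + O(x^7).
The coefficient of x^6 is 1/8.

Final answer: 1/8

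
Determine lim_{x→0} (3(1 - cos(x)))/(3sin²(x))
Both numerator and denominator → 0 as x → 0; this is a 0/0 indeterminate form.
Expand each to leading order near x = 0: numerator ~ 3·x^2/2, denominator ~ 3·x^2.
The limit of the ratio is 1/2.

Final answer: 1/2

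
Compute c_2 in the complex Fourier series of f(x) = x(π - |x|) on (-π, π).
Compute the real Fourier coefficients first: a_2 = 0, b_2 = 0.
Then c_2 = (a_2 − i·b_2)/2 = 0.

Final answer: 0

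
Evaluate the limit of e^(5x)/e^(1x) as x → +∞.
This is an ∞/∞ indeterminate form as x → +∞.
Rewrite e^(5x)/e^(1x) = e^((5−1)x) = e^(4x); the exponent coefficient is 4 > 0 so e^(4x) → ∞.
Limit = ∞.

Final answer: ∞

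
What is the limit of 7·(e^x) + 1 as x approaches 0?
Direct substitution at x = 0 gives 8.

Final answer: 8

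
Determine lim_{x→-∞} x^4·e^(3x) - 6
The product is a 0·∞ indeterminate form at x → -∞.
Rewrite the product as x^4 / e^(-3x) (an ∞/∞ form) and apply L'Hôpital, or use the standard hierarchy e^(3|x|) ≫ |x^4| as x → -∞.
The indeterminate product → 0, so the limit = -6.

Final answer: -6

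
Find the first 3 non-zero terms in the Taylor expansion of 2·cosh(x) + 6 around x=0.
x^4/12 + x^2 + 8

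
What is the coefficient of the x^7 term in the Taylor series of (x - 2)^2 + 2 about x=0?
Expand to order 7: (x - 2)^2 + 2 = x^2 - 4·x + 6 + O(x^8).
The coefficient of x^7 is 0.

Final answer: 0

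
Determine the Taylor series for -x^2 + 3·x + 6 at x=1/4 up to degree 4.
107/16 + 5·(x - 1/4)/2 - (x - 1/4)^2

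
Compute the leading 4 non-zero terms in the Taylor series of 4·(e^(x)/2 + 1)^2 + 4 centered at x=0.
2·x^3 + 4·x^2 + 6·x + 13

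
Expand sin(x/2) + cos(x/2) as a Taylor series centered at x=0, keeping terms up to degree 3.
-x^3/48 - x^2/8 + x/2 + 1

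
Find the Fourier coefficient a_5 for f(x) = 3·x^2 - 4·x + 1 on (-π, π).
a_5 = (1/π) ∫_{-π}^{π} f(x)·cos(5x) dx.
Evaluate the integral (use parity and integration by parts as needed): a_5 = -12/25.

Final answer: -12/25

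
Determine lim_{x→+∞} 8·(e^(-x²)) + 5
Evaluate the dominant behaviour as x → +∞; each term tends to a finite value or vanishes.
Limit = 5.

Final answer: 5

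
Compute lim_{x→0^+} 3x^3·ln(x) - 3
The product is a 0·∞ indeterminate form at x → 0⁺.
Rewrite the product as 3·ln(x) / x^(-3) and apply L'Hôpital, or use the standard hierarchy x^(-3) ≫ |ln x| as x → 0⁺.
The indeterminate product → 0, so the limit = -3.

Final answer: -3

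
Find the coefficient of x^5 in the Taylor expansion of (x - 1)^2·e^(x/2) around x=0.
Expand to order 5: (x - 1)^2·e^(x/2) = 61·x^5/3840 + 11·x^4/128 + 13·x^3/48 + x^2/8 - 3·x/2 + 1 + O(x^6).
The coefficient of x^5 is 61/3840.

Final answer: 61/3840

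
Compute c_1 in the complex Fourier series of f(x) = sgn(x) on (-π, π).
Compute the real Fourier coefficients first: a_1 = 0, b_1 = 4/π.
Then c_1 = (a_1 − i·b_1)/2 = -2·i/π.

Final answer: -2·i/π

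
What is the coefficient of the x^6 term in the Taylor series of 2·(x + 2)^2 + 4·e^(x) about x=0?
Expand to order 6: 2·(x + 2)^2 + 4·e^(x) = x^6/180 + x^5/30 + x^4/6 + 2·x^3/3 + 4·x^2 + 12·x + 12 + O(x^7).
The coefficient of x^6 is 1/180.

Final answer: 1/180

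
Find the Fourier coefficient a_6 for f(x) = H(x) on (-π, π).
a_6 = (1/π) ∫_{-π}^{π} f(x)·cos(6x) dx.
Evaluate the integral (use parity and integration by parts as needed): a_6 = 0.

Final answer: 0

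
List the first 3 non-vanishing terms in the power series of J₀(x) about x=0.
x^4/64 - x^2/4 + 1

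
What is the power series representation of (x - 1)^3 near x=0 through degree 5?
x^3 - 3·x^2 + 3·x - 1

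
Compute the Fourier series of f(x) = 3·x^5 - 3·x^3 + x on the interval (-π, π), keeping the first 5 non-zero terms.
(-126·π^2 + 6·π^4 + 758)·sin(x) + (-3·π^4 - 28 + 18·π^2)·sin(2·x) + (-58·π^2/9 + 134/27 + 2·π^4)·sin(3·x) + (-3·π^4/2 - 113/64 + 27·π^2/8)·sin(4·x) + (-54·π^2/25 + 574/625 + 6·π^4/5)·sin(5·x)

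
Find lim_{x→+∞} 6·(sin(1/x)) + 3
Evaluate the dominant behaviour as x → +∞; each term tends to a finite value or vanishes.
Limit = 3.

Final answer: 3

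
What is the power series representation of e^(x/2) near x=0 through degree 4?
x^4/384 + x^3/48 + x^2/8 + x/2 + 1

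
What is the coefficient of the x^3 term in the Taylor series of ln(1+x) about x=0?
Expand to order 3: ln(1+x) = x^3/3 - x^2/2 + x + O(x^4).
The coefficient of x^3 is 1/3.

Final answer: 1/3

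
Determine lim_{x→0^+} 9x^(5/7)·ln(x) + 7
The product is a 0·∞ indeterminate form at x → 0⁺.
Rewrite the product as 9·ln(x) / x^(-5/7) and apply L'Hôpital, or use the standard hierarchy x^(-5/7) ≫ |ln x| as x → 0⁺.
The indeterminate product → 0, so the limit = 7.

Final answer: 7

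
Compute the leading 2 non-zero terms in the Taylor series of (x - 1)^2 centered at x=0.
1 - 2·x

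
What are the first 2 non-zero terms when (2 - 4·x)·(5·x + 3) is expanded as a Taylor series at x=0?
6 - 2·x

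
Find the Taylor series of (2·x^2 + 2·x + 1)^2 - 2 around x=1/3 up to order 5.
127/81 + 340·(x - 1/3)/27 + 56·(x - 1/3)^2/3 + 40·(x - 1/3)^3/3 + 4·(x - 1/3)^4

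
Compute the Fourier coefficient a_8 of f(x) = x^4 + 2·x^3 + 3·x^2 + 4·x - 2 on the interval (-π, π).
a_8 = (1/π) ∫_{-π}^{π} f(x)·cos(8x) dx.
Evaluate the integral (use parity and integration by parts as needed): a_8 = 45/256 + π^2/8.

Final answer: 45/256 + π^2/8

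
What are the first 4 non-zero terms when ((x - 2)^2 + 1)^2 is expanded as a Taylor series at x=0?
-8·x^3 + 26·x^2 - 40·x + 25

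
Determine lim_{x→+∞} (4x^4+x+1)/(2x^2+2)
This is an ∞/∞ indeterminate form as x → +∞.
Divide numerator and denominator by x^4 and let the lower-order terms vanish; the numerator's degree 4 exceeds the denominator's degree 2, so the quotient diverges.
Limit = ∞.

Final answer: ∞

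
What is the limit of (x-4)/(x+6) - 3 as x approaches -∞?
Evaluate the dominant behaviour as x → -∞; each term tends to a finite value or vanishes.
Limit = -2.

Final answer: -2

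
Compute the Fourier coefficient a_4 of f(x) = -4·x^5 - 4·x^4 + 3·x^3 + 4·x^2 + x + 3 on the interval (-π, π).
a_4 = (1/π) ∫_{-π}^{π} f(x)·cos(4x) dx.
Evaluate the integral (use parity and integration by parts as needed): a_4 = 7/4 - 2·π^2.

Final answer: 7/4 - 2·π^2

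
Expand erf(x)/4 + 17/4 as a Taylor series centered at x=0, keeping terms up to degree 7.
-x^7/(84·√(π)) + x^5/(20·√(π)) - x^3/(6·√(π)) + x/(2·√(π)) + 17/4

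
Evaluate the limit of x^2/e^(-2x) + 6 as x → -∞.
The quotient is an ∞/∞ indeterminate form as x → -∞.
Compare growth rates of the dominant terms (exponentials ≫ polynomials ≫ logarithms), or apply L'Hôpital's rule; the quotient → 0.
Adding the constant: 0 + 6 = 6. Limit = 6.

Final answer: 6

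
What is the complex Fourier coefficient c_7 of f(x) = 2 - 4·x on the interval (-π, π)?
Compute the real Fourier coefficients first: a_7 = 0, b_7 = -8/7.
Then c_7 = (a_7 − i·b_7)/2 = 4·i/7.

Final answer: 4·i/7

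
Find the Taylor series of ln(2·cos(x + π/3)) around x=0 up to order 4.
-10·x^4/3 - 4·√(3)·x^3/3 - 2·x^2 - √(3)·x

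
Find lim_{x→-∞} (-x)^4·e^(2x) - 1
The product is a 0·∞ indeterminate form at x → -∞.
Rewrite the product as (-x)^4 / e^(-2x) (an ∞/∞ form) and apply L'Hôpital, or use the standard hierarchy e^(2|x|) ≫ |(-x)^4| as x → -∞.
The indeterminate product → 0, so the limit = -1.

Final answer: -1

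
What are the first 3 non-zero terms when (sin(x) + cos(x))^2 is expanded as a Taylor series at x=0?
-4·x^3/3 + 2·x + 1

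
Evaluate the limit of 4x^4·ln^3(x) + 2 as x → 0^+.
The product is a 0·∞ indeterminate form at x → 0⁺.
Rewrite the product as 4·ln^3(x) / x^(-4) and apply L'Hôpital, or use the standard hierarchy x^(-4) ≫ |ln x|^3 as x → 0⁺.
The indeterminate product → 0, so the limit = 2.

Final answer: 2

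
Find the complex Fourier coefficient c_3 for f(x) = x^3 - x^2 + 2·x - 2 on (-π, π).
Compute the real Fourier coefficients first: a_3 = 4/9, b_3 = 8/9 + 2·π^2/3.
Then c_3 = (a_3 − i·b_3)/2 = 2/9 - i·π^2/3 - 4·i/9.

Final answer: 2/9 - i·π^2/3 - 4·i/9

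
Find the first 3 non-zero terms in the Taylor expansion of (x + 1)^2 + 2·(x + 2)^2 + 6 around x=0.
3·x^2 + 10·x + 15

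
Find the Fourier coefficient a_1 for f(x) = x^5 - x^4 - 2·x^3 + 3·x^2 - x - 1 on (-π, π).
a_1 = (1/π) ∫_{-π}^{π} f(x)·cos(1x) dx.
Evaluate the integral (use parity and integration by parts as needed): a_1 = -60 + 8·π^2.

Final answer: -60 + 8·π^2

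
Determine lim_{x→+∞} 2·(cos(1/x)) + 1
Evaluate the dominant behaviour as x → +∞; each term tends to a finite value or vanishes.
Limit = 3.

Final answer: 3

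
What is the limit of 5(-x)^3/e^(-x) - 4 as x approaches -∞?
The quotient is an ∞/∞ indeterminate form as x → -∞.
Compare growth rates of the dominant terms (exponentials ≫ polynomials ≫ logarithms), or apply L'Hôpital's rule; the quotient → 0.
Adding the constant: 0 - 4 = -4. Limit = -4.

Final answer: -4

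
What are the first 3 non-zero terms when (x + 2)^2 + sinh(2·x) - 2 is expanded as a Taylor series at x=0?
x^2 + 6·x + 2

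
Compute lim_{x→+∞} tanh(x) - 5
Evaluate the dominant behaviour as x → +∞; each term tends to a finite value or vanishes.
Limit = -4.

Final answer: -4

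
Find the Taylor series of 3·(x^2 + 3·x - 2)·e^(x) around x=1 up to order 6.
6·e + 21·e·(x - 1) + 21·e·(x - 1)^2 + 23·e·(x - 1)^3/2 + 17·e·(x - 1)^4/4 + 47·e·(x - 1)^5/40 + 31·e·(x - 1)^6/120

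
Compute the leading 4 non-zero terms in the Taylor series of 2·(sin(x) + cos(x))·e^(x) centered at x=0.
-x^4/3 + 2·x^2 + 4·x + 2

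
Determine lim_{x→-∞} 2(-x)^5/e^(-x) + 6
The quotient is an ∞/∞ indeterminate form as x → -∞.
Compare growth rates of the dominant terms (exponentials ≫ polynomials ≫ logarithms), or apply L'Hôpital's rule; the quotient → 0.
Adding the constant: 0 + 6 = 6. Limit = 6.

Final answer: 6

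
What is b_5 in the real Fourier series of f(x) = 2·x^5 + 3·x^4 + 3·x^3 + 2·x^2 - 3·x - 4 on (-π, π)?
b_5 = (1/π) ∫_{-π}^{π} f(x)·sin(5x) dx.
Evaluate the integral (use parity and integration by parts as needed): b_5 = -834/625 + 14·π^2/25 + 4·π^4/5.

Final answer: -834/625 + 14·π^2/25 + 4·π^4/5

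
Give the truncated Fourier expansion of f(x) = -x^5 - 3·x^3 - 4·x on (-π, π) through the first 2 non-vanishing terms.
(-212 - 2·π^4 + 34·π^2)·sin(x) + (-2·π^2 + 7 + π^4)·sin(2·x)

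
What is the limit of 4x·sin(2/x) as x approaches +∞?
As x → +∞: let u = 2/x → 0⁺; then 4·x·sin(2/x) = 4·2·sin(u)/u → 4·2·1 = 8.
Limit = 8.

Final answer: 8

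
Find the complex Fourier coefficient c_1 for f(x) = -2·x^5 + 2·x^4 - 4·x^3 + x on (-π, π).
Compute the real Fourier coefficients first: a_1 = 96 - 16·π^2, b_1 = -430 - 4·π^4 + 72·π^2.
Then c_1 = (a_1 − i·b_1)/2 = -8·π^2 + 48 - 36·i·π^2 + 2·i·π^4 + 215·i.

Final answer: -8·π^2 + 48 - 36·i·π^2 + 2·i·π^4 + 215·i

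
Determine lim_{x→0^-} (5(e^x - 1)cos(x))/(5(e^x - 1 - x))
Both numerator and denominator → 0 as x → 0^-; this is a 0/0 indeterminate form.
Expand each to leading order near x = 0: numerator ~ 5·x, denominator ~ 5·x^2/2.
The limit of the ratio is -∞.

Final answer: -∞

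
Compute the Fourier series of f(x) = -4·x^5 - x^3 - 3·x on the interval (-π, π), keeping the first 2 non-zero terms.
(-954 - 8·π^4 + 158·π^2)·sin(x) + (-19·π^2 + 63/2 + 4·π^4)·sin(2·x)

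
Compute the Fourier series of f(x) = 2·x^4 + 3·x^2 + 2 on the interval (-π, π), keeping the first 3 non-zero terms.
(84 - 16·π^2)·cos(x) + (-3 + 4·π^2)·cos(2·x) + 2 + π^2 + 2·π^4/5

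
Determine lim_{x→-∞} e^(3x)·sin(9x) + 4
Evaluate the dominant behaviour as x → -∞; each term tends to a finite value or vanishes.
Limit = 4.

Final answer: 4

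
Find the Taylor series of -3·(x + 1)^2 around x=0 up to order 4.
-3·x^2 - 6·x - 3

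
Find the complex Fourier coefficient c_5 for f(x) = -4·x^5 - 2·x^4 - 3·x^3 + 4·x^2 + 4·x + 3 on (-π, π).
Compute the real Fourier coefficients first: a_5 = -496/625 + 16·π^2/25, b_5 = -8·π^4/5 + 2·π^2/25 + 988/625.
Then c_5 = (a_5 − i·b_5)/2 = -248/625 + 8·π^2/25 - 494·i/625 - i·π^2/25 + 4·i·π^4/5.

Final answer: -248/625 + 8·π^2/25 - 494·i/625 - i·π^2/25 + 4·i·π^4/5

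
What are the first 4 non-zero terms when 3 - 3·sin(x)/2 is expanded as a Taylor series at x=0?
-x^5/80 + x^3/4 - 3·x/2 + 3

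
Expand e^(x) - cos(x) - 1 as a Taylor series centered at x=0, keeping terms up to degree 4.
x^3/6 + x^2 + x - 1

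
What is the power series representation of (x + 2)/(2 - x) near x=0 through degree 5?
x^5/16 + x^4/8 + x^3/4 + x^2/2 + x + 1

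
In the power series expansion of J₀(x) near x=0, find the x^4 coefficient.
Expand to order 4: J₀(x) = x^4/64 - x^2/4 + 1 + O(x^5).
The coefficient of x^4 is 1/64.

Final answer: 1/64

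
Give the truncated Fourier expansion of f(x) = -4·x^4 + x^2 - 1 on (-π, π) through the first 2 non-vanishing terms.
(-196 + 32·π^2)·cos(x) - 4·π^4/5 - 1 + π^2/3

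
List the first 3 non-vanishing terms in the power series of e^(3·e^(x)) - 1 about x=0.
6·x^2·e^(3) + 3·x·e^(3) - 1 + e^(3)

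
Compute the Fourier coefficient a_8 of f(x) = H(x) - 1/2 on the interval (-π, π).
a_8 = (1/π) ∫_{-π}^{π} f(x)·cos(8x) dx.
Evaluate the integral (use parity and integration by parts as needed): a_8 = 0.

Final answer: 0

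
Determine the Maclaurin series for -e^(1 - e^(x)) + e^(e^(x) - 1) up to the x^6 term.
53·x^6/180 + 9·x^5/20 + 7·x^4/12 + 2·x^3/3 + x^2 + 2·x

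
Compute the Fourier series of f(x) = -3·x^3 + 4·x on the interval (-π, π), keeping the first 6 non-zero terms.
(44 - 6·π^2)·sin(x) + (-17/2 + 3·π^2)·sin(2·x) + (4 - 2·π^2)·sin(3·x) + (-41/16 + 3·π^2/2)·sin(4·x) + (236/125 - 6·π^2/5)·sin(5·x) + (-3/2 + π^2)·sin(6·x)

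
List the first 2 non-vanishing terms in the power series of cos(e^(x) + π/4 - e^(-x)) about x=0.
-√(2)·x + √(2)/2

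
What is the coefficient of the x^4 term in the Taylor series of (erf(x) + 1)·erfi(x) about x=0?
Expand to order 4: (erf(x) + 1)·erfi(x) = 2·x^3/(3·√(π)) + 4·x^2/π + 2·x/√(π) + O(x^5).
The coefficient of x^4 is 0.

Final answer: 0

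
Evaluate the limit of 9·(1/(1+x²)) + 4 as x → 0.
Direct substitution at x = 0 gives 13.

Final answer: 13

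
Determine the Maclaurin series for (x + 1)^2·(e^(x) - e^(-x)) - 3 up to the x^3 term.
7·x^3/3 + 4·x^2 + 2·x - 3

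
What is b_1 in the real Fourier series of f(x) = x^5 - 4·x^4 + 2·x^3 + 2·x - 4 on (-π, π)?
b_1 = (1/π) ∫_{-π}^{π} f(x)·sin(1x) dx.
Evaluate the integral (use parity and integration by parts as needed): b_1 = -36·π^2 + 2·π^4 + 220.

Final answer: -36·π^2 + 2·π^4 + 220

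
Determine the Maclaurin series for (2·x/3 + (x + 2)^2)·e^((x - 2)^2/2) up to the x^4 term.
-11·x^4·e^(2)/9 + x^3·e^(2)/3 + 5·x^2·e^(2)/3 - 10·x·e^(2)/3 + 4·e^(2)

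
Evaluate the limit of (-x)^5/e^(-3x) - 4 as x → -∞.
The quotient is an ∞/∞ indeterminate form as x → -∞.
Compare growth rates of the dominant terms (exponentials ≫ polynomials ≫ logarithms), or apply L'Hôpital's rule; the quotient → 0.
Adding the constant: 0 - 4 = -4. Limit = -4.

Final answer: -4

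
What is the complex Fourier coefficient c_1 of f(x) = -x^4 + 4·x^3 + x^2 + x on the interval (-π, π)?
Compute the real Fourier coefficients first: a_1 = -52 + 8·π^2, b_1 = -46 + 8·π^2.
Then c_1 = (a_1 − i·b_1)/2 = -26 + 4·π^2 - 4·i·π^2 + 23·i.

Final answer: -26 + 4·π^2 - 4·i·π^2 + 23·i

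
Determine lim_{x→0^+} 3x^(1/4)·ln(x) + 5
The product is a 0·∞ indeterminate form at x → 0⁺.
Rewrite the product as 3·ln(x) / x^(-1/4) and apply L'Hôpital, or use the standard hierarchy x^(-1/4) ≫ |ln x| as x → 0⁺.
The indeterminate product → 0, so the limit = 5.

Final answer: 5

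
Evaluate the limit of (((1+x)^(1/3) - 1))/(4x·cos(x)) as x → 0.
Both numerator and denominator → 0 as x → 0; this is a 0/0 indeterminate form.
Expand each to leading order near x = 0: numerator ~ x/3, denominator ~ 4·x.
The limit of the ratio is 1/12.

Final answer: 1/12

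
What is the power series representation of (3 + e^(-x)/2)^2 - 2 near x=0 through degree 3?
-5·x^3/6 + 2·x^2 - 7·x/2 + 41/4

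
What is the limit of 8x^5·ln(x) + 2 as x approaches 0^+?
The product is a 0·∞ indeterminate form at x → 0⁺.
Rewrite the product as 8·ln(x) / x^(-5) and apply L'Hôpital, or use the standard hierarchy x^(-5) ≫ |ln x| as x → 0⁺.
The indeterminate product → 0, so the limit = 2.

Final answer: 2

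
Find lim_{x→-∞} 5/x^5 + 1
Evaluate the dominant behaviour as x → -∞; each term tends to a finite value or vanishes.
Limit = 1.

Final answer: 1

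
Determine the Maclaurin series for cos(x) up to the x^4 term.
x^4/24 - x^2/2 + 1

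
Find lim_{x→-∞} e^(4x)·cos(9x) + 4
Evaluate the dominant behaviour as x → -∞; each term tends to a finite value or vanishes.
Limit = 4.

Final answer: 4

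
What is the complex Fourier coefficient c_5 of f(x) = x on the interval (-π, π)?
Compute the real Fourier coefficients first: a_5 = 0, b_5 = 2/5.
Then c_5 = (a_5 − i·b_5)/2 = -i/5.

Final answer: -i/5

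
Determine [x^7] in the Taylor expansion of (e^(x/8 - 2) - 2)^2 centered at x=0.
Expand to order 7: (e^(x/8 - 2) - 2)^2 = x^7·(-2 + e^(-2))^2·(e^(-2)/(5284823040·(-2 + e^(-2))) + e^(-4)/(83886080·(-2 + e^(-2))^2)) + x^6·(-2 + e^(-2))^2·(e^(-2)/(94371840·(-2 + e^(-2))) + 31·e^(-4)/(94371840·(-2 + e^(-2))^2)) + x^5·(-2 + e^(-2))^2·(e^(-2)/(1966080·(-2 + e^(-2))) + e^(-4)/(131072·(-2 + e^(-2))^2)) + x^4·(-2 + e^(-2))^2·(e^(-2)/(49152·(-2 + e^(-2))) + 7·e^(-4)/(49152·(-2 + e^(-2))^2)) + x^3·(-2 + e^(-2))^2·(e^(-2)/(1536·(-2 + e^(-2))) + e^(-4)/(512·(-2 + e^(-2))^2)) + x^2·(-2 + e^(-2))^2·(e^(-2)/(64·(-2 + e^(-2))) + e^(-4)/(64·(-2 + e^(-2))^2)) + x·(-2 + e^(-2))·e^(-2)/4 + (-2 + e^(-2))^2 + O(x^8).
The coefficient of x^7 is (-2 + e^(-2))^2·(e^(-2)/(5284823040·(-2 + e^(-2))) + e^(-4)/(83886080·(-2 + e^(-2))^2)).

Final answer: (-2 + e^(-2))^2·(e^(-2)/(5284823040·(-2 + e^(-2))) + e^(-4)/(83886080·(-2 + e^(-2))^2))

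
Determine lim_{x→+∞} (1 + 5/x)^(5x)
As x → +∞: write (1 + 5/x)^(5x) = ((1 + 5/x)^x)^5 → (e^5)^5 = e^25.
Limit = e^(25).

Final answer: e^(25)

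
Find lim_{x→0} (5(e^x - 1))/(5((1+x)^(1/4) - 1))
Both numerator and denominator → 0 as x → 0; this is a 0/0 indeterminate form.
Expand each to leading order near x = 0: numerator ~ 5·x, denominator ~ 5·x/4.
The limit of the ratio is 4.

Final answer: 4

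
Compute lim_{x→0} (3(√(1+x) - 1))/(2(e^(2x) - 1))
Both numerator and denominator → 0 as x → 0; this is a 0/0 indeterminate form.
Expand each to leading order near x = 0: numerator ~ 3·x/2, denominator ~ 4·x.
The limit of the ratio is 3/8.

Final answer: 3/8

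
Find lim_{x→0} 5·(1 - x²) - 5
Direct substitution at x = 0 gives 0.

Final answer: 0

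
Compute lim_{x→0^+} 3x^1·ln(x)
This is a 0·∞ indeterminate form at x → 0⁺.
Rewrite the product as 3·ln(x) / x^(-1) and apply L'Hôpital, or use the standard hierarchy x^(-1) ≫ |ln x| as x → 0⁺.
The indeterminate product → 0, so the limit = 0.

Final answer: 0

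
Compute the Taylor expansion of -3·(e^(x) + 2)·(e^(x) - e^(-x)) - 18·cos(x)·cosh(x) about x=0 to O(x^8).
-11·x^7/140 - 4·x^6/15 - 9·x^5/10 + x^4 - 6·x^3 - 6·x^2 - 18·x - 18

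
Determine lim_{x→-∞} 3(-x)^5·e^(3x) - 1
The product is a 0·∞ indeterminate form at x → -∞.
Rewrite the product as 3(-x)^5 / e^(-3x) (an ∞/∞ form) and apply L'Hôpital, or use the standard hierarchy e^(3|x|) ≫ |(-x)^5| as x → -∞.
The indeterminate product → 0, so the limit = -1.

Final answer: -1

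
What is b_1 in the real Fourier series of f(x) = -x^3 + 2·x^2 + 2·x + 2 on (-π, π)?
b_1 = (1/π) ∫_{-π}^{π} f(x)·sin(1x) dx.
Evaluate the integral (use parity and integration by parts as needed): b_1 = 16 - 2·π^2.

Final answer: 16 - 2·π^2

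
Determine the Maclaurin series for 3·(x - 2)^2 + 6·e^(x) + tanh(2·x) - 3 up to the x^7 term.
-3481·x^7/504 + x^6/120 + 259·x^5/60 + x^4/4 - 5·x^3/3 + 6·x^2 - 4·x + 15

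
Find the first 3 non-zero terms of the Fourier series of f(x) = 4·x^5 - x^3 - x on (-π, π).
(-162·π^2 + 8·π^4 + 970)·sin(x) + (-4·π^4 - 61/2 + 21·π^2)·sin(2·x) + (-178·π^2/27 + 302/81 + 8·π^4/3)·sin(3·x)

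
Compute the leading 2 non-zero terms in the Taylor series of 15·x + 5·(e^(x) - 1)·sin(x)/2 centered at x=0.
5·x^2/2 + 15·x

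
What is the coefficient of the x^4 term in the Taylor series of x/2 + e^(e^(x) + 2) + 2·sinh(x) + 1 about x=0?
Expand to order 4: x/2 + e^(e^(x) + 2) + 2·sinh(x) + 1 = 5·x^4·e^(3)/8 + x^3·(1/3 + 5·e^(3)/6) + x^2·e^(3) + x·(5/2 + e^(3)) + 1 + e^(3) + O(x^5).
The coefficient of x^4 is 5·e^(3)/8.

Final answer: 5·e^(3)/8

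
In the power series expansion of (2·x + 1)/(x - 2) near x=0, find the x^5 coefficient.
Expand to order 5: (2·x + 1)/(x - 2) = -5·x^5/64 - 5·x^4/32 - 5·x^3/16 - 5·x^2/8 - 5·x/4 - 1/2 + O(x^6).
The coefficient of x^5 is -5/64.

Final answer: -5/64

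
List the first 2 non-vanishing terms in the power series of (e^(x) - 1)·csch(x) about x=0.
x/2 + 1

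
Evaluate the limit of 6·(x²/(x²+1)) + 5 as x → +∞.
Evaluate the dominant behaviour as x → +∞; each term tends to a finite value or vanishes.
Limit = 11.

Final answer: 11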